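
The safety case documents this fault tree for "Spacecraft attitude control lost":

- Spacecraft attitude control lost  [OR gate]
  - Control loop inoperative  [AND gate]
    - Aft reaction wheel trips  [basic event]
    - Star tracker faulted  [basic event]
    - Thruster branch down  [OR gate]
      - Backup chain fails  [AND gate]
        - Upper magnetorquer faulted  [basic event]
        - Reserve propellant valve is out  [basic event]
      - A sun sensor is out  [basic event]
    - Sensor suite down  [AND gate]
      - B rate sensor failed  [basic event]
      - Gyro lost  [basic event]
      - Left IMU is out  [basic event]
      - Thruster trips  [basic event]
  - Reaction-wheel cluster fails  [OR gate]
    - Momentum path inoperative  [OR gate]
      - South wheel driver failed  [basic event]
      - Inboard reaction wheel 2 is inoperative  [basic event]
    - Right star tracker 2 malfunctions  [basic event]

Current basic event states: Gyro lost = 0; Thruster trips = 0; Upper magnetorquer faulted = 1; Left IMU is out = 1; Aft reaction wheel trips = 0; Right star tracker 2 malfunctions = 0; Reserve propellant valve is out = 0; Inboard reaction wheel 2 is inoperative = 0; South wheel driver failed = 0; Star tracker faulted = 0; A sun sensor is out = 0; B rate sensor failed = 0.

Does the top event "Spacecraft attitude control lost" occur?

Backup chain fails [AND]: Upper magnetorquer faulted=occurs, Reserve propellant valve is out=not → not all inputs occur → does not occur.
Thruster branch down [OR]: Backup chain fails=not, A sun sensor is out=not → no input occurs → does not occur.
Sensor suite down [AND]: B rate sensor failed=not, Gyro lost=not, Left IMU is out=occurs, Thruster trips=not → not all inputs occur → does not occur.
Control loop inoperative [AND]: Aft reaction wheel trips=not, Star tracker faulted=not, Thruster branch down=not, Sensor suite down=not → not all inputs occur → does not occur.
Momentum path inoperative [OR]: South wheel driver failed=not, Inboard reaction wheel 2 is inoperative=not → no input occurs → does not occur.
Reaction-wheel cluster fails [OR]: Momentum path inoperative=not, Right star tracker 2 malfunctions=not → no input occurs → does not occur.
Spacecraft attitude control lost [OR]: Control loop inoperative=not, Reaction-wheel cluster fails=not → no input occurs → does not occur.

No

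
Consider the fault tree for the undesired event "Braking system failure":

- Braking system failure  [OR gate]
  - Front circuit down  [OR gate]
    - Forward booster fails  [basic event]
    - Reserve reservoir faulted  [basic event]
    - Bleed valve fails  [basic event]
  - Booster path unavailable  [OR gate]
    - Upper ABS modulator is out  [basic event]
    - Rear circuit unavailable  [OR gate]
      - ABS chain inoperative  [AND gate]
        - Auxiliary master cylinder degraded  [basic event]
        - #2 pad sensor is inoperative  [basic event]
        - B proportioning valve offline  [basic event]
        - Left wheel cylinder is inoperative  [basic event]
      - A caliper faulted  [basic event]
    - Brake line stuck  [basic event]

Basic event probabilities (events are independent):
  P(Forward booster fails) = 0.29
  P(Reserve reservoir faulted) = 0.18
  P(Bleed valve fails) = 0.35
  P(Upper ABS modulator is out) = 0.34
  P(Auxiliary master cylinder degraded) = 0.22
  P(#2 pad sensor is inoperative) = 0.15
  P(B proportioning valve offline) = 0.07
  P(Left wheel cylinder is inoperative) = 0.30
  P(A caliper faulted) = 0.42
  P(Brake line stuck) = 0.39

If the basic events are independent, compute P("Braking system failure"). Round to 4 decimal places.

P(Front circuit down) [OR] = 1 − (1−0.29) × (1−0.18) × (1−0.35) = 0.621570
P(ABS chain inoperative) [AND] = 0.22 × 0.15 × 0.07 × 0.30 = 0.000693
P(Rear circuit unavailable) [OR] = 1 − (1−0.000693) × (1−0.42) = 0.420402
P(Booster path unavailable) [OR] = 1 − (1−0.34) × (1−0.420402) × (1−0.39) = 0.766654
P(Braking system failure) [OR] = 1 − (1−0.621570) × (1−0.766654) = 0.911695
Rounded to 4 decimal places: P(Braking system failure) ≈ 0.9117.

0.9117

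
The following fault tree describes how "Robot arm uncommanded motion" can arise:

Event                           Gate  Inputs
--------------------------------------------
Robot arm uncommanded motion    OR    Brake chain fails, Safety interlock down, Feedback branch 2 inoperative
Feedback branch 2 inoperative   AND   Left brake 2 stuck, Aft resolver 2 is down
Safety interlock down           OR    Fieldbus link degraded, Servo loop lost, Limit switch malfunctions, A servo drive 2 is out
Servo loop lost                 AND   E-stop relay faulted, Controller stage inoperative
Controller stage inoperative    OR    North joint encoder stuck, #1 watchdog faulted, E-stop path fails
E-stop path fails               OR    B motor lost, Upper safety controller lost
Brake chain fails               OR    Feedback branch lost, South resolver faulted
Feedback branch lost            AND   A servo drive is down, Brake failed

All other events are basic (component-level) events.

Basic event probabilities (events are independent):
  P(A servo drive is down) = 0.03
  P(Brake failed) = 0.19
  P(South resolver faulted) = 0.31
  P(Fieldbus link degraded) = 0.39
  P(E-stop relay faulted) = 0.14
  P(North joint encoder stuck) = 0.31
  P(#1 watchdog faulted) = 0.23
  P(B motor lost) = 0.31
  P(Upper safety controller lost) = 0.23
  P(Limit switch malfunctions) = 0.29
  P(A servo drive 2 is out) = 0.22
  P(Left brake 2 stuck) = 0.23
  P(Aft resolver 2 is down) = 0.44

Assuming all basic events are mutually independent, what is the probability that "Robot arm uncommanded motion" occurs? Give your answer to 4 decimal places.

0.8126

P(Feedback branch lost) [AND] = 0.03 × 0.19 = 0.005700
P(Brake chain fails) [OR] = 1 − (1−0.005700) × (1−0.31) = 0.313933
P(E-stop path fails) [OR] = 1 − (1−0.31) × (1−0.23) = 0.468700
P(Controller stage inoperative) [OR] = 1 − (1−0.31) × (1−0.23) × (1−0.468700) = 0.717720
P(Servo loop lost) [AND] = 0.14 × 0.717720 = 0.100481
P(Safety interlock down) [OR] = 1 − (1−0.39) × (1−0.100481) × (1−0.29) × (1−0.22) = 0.696126
P(Feedback branch 2 inoperative) [AND] = 0.23 × 0.44 = 0.101200
P(Robot arm uncommanded motion) [OR] = 1 − (1−0.313933) × (1−0.696126) × (1−0.101200) = 0.812620
Rounded to 4 decimal places: P(Robot arm uncommanded motion) ≈ 0.8126.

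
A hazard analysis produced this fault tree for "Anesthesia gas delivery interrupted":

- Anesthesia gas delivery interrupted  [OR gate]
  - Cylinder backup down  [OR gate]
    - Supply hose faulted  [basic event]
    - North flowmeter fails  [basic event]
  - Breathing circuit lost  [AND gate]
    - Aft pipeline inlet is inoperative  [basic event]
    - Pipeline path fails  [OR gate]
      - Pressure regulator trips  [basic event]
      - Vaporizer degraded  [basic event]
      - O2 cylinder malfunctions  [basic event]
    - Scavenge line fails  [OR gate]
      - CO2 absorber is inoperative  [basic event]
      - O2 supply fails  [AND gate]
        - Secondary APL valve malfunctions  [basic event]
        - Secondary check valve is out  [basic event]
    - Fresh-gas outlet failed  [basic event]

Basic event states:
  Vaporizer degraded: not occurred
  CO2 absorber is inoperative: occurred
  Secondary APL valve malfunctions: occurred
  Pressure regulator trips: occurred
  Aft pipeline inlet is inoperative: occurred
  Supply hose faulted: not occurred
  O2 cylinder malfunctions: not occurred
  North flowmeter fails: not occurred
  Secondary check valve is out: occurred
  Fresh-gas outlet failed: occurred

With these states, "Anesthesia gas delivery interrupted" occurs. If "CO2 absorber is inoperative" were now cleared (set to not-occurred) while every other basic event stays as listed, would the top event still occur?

Counterfactual: set "CO2 absorber is inoperative" to not occurred.
Cylinder backup down [OR]: Supply hose faulted=not, North flowmeter fails=not → no input occurs → does not occur.
Pipeline path fails [OR]: Pressure regulator trips=occurs, Vaporizer degraded=not, O2 cylinder malfunctions=not → at least one input occurs → occurs.
O2 supply fails [AND]: Secondary APL valve malfunctions=occurs, Secondary check valve is out=occurs → all inputs occur → occurs.
Scavenge line fails [OR]: CO2 absorber is inoperative=not, O2 supply fails=occurs → at least one input occurs → occurs.
Breathing circuit lost [AND]: Aft pipeline inlet is inoperative=occurs, Pipeline path fails=occurs, Scavenge line fails=occurs, Fresh-gas outlet failed=occurs → all inputs occur → occurs.
Anesthesia gas delivery interrupted [OR]: Cylinder backup down=not, Breathing circuit lost=occurs → at least one input occurs → occurs.

Yes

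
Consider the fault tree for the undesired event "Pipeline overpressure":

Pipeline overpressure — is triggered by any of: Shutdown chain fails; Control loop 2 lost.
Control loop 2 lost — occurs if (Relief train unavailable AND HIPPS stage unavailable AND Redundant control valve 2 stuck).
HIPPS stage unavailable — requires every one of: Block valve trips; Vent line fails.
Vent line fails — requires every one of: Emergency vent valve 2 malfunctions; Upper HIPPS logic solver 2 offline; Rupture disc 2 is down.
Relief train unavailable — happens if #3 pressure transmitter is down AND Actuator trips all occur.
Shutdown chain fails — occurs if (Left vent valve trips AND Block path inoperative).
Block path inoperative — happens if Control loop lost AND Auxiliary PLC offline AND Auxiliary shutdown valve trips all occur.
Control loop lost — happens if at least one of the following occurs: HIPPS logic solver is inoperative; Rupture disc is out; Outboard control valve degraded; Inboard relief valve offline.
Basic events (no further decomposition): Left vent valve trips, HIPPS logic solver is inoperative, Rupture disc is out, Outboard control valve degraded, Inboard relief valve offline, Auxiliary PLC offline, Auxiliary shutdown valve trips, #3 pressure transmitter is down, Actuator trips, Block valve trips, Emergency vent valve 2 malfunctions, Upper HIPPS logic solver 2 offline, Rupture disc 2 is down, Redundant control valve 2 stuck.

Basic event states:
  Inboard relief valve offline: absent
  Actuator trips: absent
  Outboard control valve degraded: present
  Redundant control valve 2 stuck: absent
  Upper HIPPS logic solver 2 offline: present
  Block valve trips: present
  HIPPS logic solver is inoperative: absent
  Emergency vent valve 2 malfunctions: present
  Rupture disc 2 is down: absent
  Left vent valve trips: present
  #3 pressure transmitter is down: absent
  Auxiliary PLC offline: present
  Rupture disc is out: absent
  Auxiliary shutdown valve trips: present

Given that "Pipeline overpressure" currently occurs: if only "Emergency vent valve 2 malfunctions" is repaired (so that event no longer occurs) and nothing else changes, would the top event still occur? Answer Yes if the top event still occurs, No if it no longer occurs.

Counterfactual: set "Emergency vent valve 2 malfunctions" to not occurred.
Control loop lost [OR]: HIPPS logic solver is inoperative=not, Rupture disc is out=not, Outboard control valve degraded=occurs, Inboard relief valve offline=not → at least one input occurs → occurs.
Block path inoperative [AND]: Control loop lost=occurs, Auxiliary PLC offline=occurs, Auxiliary shutdown valve trips=occurs → all inputs occur → occurs.
Shutdown chain fails [AND]: Left vent valve trips=occurs, Block path inoperative=occurs → all inputs occur → occurs.
Relief train unavailable [AND]: #3 pressure transmitter is down=not, Actuator trips=not → not all inputs occur → does not occur.
Vent line fails [AND]: Emergency vent valve 2 malfunctions=not, Upper HIPPS logic solver 2 offline=occurs, Rupture disc 2 is down=not → not all inputs occur → does not occur.
HIPPS stage unavailable [AND]: Block valve trips=occurs, Vent line fails=not → not all inputs occur → does not occur.
Control loop 2 lost [AND]: Relief train unavailable=not, HIPPS stage unavailable=not, Redundant control valve 2 stuck=not → not all inputs occur → does not occur.
Pipeline overpressure [OR]: Shutdown chain fails=occurs, Control loop 2 lost=not → at least one input occurs → occurs.

Yes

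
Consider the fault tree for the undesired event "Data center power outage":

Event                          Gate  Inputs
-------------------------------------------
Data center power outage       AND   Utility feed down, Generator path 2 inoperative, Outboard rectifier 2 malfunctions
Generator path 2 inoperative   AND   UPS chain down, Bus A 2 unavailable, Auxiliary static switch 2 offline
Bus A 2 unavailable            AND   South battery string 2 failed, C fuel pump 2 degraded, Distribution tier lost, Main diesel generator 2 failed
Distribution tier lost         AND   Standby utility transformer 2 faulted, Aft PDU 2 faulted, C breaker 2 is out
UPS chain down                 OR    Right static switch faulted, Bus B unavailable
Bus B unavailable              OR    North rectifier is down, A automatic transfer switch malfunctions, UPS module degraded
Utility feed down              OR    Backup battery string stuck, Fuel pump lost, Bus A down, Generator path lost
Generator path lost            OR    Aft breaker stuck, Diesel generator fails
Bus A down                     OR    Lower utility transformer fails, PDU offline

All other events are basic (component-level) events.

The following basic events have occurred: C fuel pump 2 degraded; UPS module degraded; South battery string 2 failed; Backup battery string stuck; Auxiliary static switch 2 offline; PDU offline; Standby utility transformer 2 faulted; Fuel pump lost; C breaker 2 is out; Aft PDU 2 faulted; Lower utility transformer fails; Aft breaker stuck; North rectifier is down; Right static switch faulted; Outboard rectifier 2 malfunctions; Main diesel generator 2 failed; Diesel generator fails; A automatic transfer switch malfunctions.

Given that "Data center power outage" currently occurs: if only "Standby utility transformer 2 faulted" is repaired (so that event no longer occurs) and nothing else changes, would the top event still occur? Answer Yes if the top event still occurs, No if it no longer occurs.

No

Counterfactual: set "Standby utility transformer 2 faulted" to not occurred.
Bus A down [OR]: Lower utility transformer fails=occurs, PDU offline=occurs → at least one input occurs → occurs.
Generator path lost [OR]: Aft breaker stuck=occurs, Diesel generator fails=occurs → at least one input occurs → occurs.
Utility feed down [OR]: Backup battery string stuck=occurs, Fuel pump lost=occurs, Bus A down=occurs, Generator path lost=occurs → at least one input occurs → occurs.
Bus B unavailable [OR]: North rectifier is down=occurs, A automatic transfer switch malfunctions=occurs, UPS module degraded=occurs → at least one input occurs → occurs.
UPS chain down [OR]: Right static switch faulted=occurs, Bus B unavailable=occurs → at least one input occurs → occurs.
Distribution tier lost [AND]: Standby utility transformer 2 faulted=not, Aft PDU 2 faulted=occurs, C breaker 2 is out=occurs → not all inputs occur → does not occur.
Bus A 2 unavailable [AND]: South battery string 2 failed=occurs, C fuel pump 2 degraded=occurs, Distribution tier lost=not, Main diesel generator 2 failed=occurs → not all inputs occur → does not occur.
Generator path 2 inoperative [AND]: UPS chain down=occurs, Bus A 2 unavailable=not, Auxiliary static switch 2 offline=occurs → not all inputs occur → does not occur.
Data center power outage [AND]: Utility feed down=occurs, Generator path 2 inoperative=not, Outboard rectifier 2 malfunctions=occurs → not all inputs occur → does not occur.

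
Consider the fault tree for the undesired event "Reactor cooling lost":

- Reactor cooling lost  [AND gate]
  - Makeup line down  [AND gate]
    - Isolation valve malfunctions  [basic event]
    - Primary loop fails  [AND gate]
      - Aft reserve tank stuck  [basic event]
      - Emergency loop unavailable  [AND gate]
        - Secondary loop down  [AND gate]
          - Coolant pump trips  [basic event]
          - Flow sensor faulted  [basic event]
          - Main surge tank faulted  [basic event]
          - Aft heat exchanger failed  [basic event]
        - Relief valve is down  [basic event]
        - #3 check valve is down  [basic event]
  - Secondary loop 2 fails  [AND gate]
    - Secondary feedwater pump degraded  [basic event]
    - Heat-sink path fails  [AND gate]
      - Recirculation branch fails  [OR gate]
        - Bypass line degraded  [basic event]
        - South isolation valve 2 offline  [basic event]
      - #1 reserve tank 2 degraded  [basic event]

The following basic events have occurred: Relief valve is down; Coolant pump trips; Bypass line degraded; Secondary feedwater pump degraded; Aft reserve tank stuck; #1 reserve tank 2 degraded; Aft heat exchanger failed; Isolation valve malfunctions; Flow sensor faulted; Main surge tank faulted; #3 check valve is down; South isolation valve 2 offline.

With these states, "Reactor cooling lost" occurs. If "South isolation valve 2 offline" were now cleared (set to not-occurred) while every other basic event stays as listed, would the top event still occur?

Yes

Counterfactual: set "South isolation valve 2 offline" to not occurred.
Secondary loop down [AND]: Coolant pump trips=occurs, Flow sensor faulted=occurs, Main surge tank faulted=occurs, Aft heat exchanger failed=occurs → all inputs occur → occurs.
Emergency loop unavailable [AND]: Secondary loop down=occurs, Relief valve is down=occurs, #3 check valve is down=occurs → all inputs occur → occurs.
Primary loop fails [AND]: Aft reserve tank stuck=occurs, Emergency loop unavailable=occurs → all inputs occur → occurs.
Makeup line down [AND]: Isolation valve malfunctions=occurs, Primary loop fails=occurs → all inputs occur → occurs.
Recirculation branch fails [OR]: Bypass line degraded=occurs, South isolation valve 2 offline=not → at least one input occurs → occurs.
Heat-sink path fails [AND]: Recirculation branch fails=occurs, #1 reserve tank 2 degraded=occurs → all inputs occur → occurs.
Secondary loop 2 fails [AND]: Secondary feedwater pump degraded=occurs, Heat-sink path fails=occurs → all inputs occur → occurs.
Reactor cooling lost [AND]: Makeup line down=occurs, Secondary loop 2 fails=occurs → all inputs occur → occurs.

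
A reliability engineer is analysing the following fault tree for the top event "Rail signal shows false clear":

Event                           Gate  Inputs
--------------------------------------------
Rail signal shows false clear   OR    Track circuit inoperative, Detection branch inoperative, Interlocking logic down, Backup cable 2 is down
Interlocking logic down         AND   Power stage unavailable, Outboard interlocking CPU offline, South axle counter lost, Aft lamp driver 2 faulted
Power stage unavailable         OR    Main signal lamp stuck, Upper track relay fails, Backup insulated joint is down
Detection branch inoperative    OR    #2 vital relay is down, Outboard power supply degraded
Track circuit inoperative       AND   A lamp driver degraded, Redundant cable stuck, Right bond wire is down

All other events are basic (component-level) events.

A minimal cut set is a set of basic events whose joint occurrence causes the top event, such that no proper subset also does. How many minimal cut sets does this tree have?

7

Track circuit inoperative [AND]: one cut set from each child combined → 1 × 1 × 1 = 1 cut set(s).
Detection branch inoperative [OR]: union of children's cut sets → 2 cut set(s).
Power stage unavailable [OR]: union of children's cut sets → 3 cut set(s).
Interlocking logic down [AND]: one cut set from each child combined → 3 × 1 × 1 × 1 = 3 cut set(s).
Rail signal shows false clear [OR]: union of children's cut sets → 7 cut set(s).
Minimal cut sets: {A lamp driver degraded, Redundant cable stuck, Right bond wire is down}; {#2 vital relay is down}; {Outboard power supply degraded}; {Aft lamp driver 2 faulted, Main signal lamp stuck, Outboard interlocking CPU offline, South axle counter lost}; {Aft lamp driver 2 faulted, Outboard interlocking CPU offline, South axle counter lost, Upper track relay fails}; {Aft lamp driver 2 faulted, Backup insulated joint is down, Outboard interlocking CPU offline, South axle counter lost}; {Backup cable 2 is down}.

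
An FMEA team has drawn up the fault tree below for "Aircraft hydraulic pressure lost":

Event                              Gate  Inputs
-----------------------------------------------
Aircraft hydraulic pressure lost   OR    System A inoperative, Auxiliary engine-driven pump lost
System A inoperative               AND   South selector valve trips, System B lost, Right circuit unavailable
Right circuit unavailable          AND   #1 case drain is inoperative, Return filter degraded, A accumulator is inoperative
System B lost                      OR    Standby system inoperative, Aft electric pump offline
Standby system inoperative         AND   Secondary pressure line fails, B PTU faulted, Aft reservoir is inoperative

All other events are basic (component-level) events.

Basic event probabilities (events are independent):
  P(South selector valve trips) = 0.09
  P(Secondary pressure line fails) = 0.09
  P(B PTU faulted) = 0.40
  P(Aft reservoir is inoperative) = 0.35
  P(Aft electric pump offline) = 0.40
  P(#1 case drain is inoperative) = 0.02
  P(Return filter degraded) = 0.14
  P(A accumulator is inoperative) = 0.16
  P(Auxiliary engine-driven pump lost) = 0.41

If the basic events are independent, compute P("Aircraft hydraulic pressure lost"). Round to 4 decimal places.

0.4100

P(Standby system inoperative) [AND] = 0.09 × 0.40 × 0.35 = 0.012600
P(System B lost) [OR] = 1 − (1−0.012600) × (1−0.40) = 0.407560
P(Right circuit unavailable) [AND] = 0.02 × 0.14 × 0.16 = 0.000448
P(System A inoperative) [AND] = 0.09 × 0.407560 × 0.000448 = 0.000016
P(Aircraft hydraulic pressure lost) [OR] = 1 − (1−0.000016) × (1−0.41) = 0.410009
Rounded to 4 decimal places: P(Aircraft hydraulic pressure lost) ≈ 0.4100.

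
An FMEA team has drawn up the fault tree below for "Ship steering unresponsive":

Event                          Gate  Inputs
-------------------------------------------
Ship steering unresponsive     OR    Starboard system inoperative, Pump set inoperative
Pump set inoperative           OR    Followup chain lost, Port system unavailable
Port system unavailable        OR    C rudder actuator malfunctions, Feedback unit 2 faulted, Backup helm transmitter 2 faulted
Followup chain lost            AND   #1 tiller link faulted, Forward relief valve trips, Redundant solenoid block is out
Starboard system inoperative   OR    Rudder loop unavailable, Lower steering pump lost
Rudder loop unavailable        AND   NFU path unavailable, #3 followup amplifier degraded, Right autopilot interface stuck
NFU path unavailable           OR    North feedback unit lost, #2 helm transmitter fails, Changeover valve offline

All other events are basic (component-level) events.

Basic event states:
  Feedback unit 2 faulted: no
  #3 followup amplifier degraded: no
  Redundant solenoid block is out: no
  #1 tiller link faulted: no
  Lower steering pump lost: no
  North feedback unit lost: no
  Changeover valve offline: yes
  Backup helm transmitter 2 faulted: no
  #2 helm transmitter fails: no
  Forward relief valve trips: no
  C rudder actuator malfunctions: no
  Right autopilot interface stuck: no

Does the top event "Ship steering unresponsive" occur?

No

NFU path unavailable [OR]: North feedback unit lost=not, #2 helm transmitter fails=not, Changeover valve offline=occurs → at least one input occurs → occurs.
Rudder loop unavailable [AND]: NFU path unavailable=occurs, #3 followup amplifier degraded=not, Right autopilot interface stuck=not → not all inputs occur → does not occur.
Starboard system inoperative [OR]: Rudder loop unavailable=not, Lower steering pump lost=not → no input occurs → does not occur.
Followup chain lost [AND]: #1 tiller link faulted=not, Forward relief valve trips=not, Redundant solenoid block is out=not → not all inputs occur → does not occur.
Port system unavailable [OR]: C rudder actuator malfunctions=not, Feedback unit 2 faulted=not, Backup helm transmitter 2 faulted=not → no input occurs → does not occur.
Pump set inoperative [OR]: Followup chain lost=not, Port system unavailable=not → no input occurs → does not occur.
Ship steering unresponsive [OR]: Starboard system inoperative=not, Pump set inoperative=not → no input occurs → does not occur.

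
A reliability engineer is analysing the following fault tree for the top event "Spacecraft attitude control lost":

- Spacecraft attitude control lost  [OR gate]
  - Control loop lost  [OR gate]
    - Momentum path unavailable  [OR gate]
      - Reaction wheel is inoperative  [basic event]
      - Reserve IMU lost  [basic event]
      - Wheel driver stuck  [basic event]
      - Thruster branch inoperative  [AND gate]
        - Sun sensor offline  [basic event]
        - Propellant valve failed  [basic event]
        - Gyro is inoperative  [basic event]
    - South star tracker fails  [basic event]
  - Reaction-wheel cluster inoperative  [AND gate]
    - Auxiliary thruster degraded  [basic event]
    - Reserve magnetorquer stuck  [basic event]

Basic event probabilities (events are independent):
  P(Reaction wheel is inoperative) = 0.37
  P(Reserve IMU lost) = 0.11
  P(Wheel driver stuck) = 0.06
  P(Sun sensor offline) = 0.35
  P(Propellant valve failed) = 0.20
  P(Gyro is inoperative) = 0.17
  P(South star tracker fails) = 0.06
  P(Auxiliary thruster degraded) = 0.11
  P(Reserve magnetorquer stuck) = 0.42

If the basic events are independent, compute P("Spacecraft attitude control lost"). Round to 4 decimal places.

P(Thruster branch inoperative) [AND] = 0.35 × 0.20 × 0.17 = 0.011900
P(Momentum path unavailable) [OR] = 1 − (1−0.37) × (1−0.11) × (1−0.06) × (1−0.011900) = 0.479214
P(Control loop lost) [OR] = 1 − (1−0.479214) × (1−0.06) = 0.510461
P(Reaction-wheel cluster inoperative) [AND] = 0.11 × 0.42 = 0.046200
P(Spacecraft attitude control lost) [OR] = 1 − (1−0.510461) × (1−0.046200) = 0.533078
Rounded to 4 decimal places: P(Spacecraft attitude control lost) ≈ 0.5331.

0.5331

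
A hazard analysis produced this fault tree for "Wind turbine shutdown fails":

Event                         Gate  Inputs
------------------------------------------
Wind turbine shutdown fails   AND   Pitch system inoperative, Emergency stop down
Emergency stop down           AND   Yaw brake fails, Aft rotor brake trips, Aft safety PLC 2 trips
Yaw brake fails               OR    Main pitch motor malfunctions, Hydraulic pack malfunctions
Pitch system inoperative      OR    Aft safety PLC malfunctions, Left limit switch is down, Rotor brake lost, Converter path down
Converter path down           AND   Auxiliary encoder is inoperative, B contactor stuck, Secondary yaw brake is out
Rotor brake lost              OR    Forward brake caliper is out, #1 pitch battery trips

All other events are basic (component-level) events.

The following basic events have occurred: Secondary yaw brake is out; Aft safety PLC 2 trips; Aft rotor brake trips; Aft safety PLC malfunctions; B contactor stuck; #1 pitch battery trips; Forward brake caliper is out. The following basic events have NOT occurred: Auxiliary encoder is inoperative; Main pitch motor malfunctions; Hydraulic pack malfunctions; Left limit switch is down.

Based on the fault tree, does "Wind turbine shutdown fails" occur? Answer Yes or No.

Rotor brake lost [OR]: Forward brake caliper is out=occurs, #1 pitch battery trips=occurs → at least one input occurs → occurs.
Converter path down [AND]: Auxiliary encoder is inoperative=not, B contactor stuck=occurs, Secondary yaw brake is out=occurs → not all inputs occur → does not occur.
Pitch system inoperative [OR]: Aft safety PLC malfunctions=occurs, Left limit switch is down=not, Rotor brake lost=occurs, Converter path down=not → at least one input occurs → occurs.
Yaw brake fails [OR]: Main pitch motor malfunctions=not, Hydraulic pack malfunctions=not → no input occurs → does not occur.
Emergency stop down [AND]: Yaw brake fails=not, Aft rotor brake trips=occurs, Aft safety PLC 2 trips=occurs → not all inputs occur → does not occur.
Wind turbine shutdown fails [AND]: Pitch system inoperative=occurs, Emergency stop down=not → not all inputs occur → does not occur.

No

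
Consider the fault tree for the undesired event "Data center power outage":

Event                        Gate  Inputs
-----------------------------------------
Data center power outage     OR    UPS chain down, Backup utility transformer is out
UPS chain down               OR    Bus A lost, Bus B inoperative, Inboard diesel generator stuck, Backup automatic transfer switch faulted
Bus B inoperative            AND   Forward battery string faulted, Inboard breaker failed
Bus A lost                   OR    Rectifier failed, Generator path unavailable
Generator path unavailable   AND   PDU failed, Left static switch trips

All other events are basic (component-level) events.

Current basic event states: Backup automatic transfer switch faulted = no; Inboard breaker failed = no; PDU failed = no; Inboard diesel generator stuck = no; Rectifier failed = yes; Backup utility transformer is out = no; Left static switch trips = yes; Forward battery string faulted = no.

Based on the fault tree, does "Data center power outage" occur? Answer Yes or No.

Generator path unavailable [AND]: PDU failed=not, Left static switch trips=occurs → not all inputs occur → does not occur.
Bus A lost [OR]: Rectifier failed=occurs, Generator path unavailable=not → at least one input occurs → occurs.
Bus B inoperative [AND]: Forward battery string faulted=not, Inboard breaker failed=not → not all inputs occur → does not occur.
UPS chain down [OR]: Bus A lost=occurs, Bus B inoperative=not, Inboard diesel generator stuck=not, Backup automatic transfer switch faulted=not → at least one input occurs → occurs.
Data center power outage [OR]: UPS chain down=occurs, Backup utility transformer is out=not → at least one input occurs → occurs.

Yes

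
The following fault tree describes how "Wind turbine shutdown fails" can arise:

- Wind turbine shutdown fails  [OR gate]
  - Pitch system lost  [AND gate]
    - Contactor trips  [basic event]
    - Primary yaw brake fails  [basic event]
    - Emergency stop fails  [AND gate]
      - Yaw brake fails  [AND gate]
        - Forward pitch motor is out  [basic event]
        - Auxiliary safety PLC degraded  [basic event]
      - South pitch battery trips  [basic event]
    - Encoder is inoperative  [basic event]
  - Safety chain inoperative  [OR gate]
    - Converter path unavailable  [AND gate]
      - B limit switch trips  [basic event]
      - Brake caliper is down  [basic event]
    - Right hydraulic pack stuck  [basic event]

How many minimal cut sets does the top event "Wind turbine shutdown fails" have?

Yaw brake fails [AND]: one cut set from each child combined → 1 × 1 = 1 cut set(s).
Emergency stop fails [AND]: one cut set from each child combined → 1 × 1 = 1 cut set(s).
Pitch system lost [AND]: one cut set from each child combined → 1 × 1 × 1 × 1 = 1 cut set(s).
Converter path unavailable [AND]: one cut set from each child combined → 1 × 1 = 1 cut set(s).
Safety chain inoperative [OR]: union of children's cut sets → 2 cut set(s).
Wind turbine shutdown fails [OR]: union of children's cut sets → 3 cut set(s).
Minimal cut sets: {Auxiliary safety PLC degraded, Contactor trips, Encoder is inoperative, Forward pitch motor is out, Primary yaw brake fails, South pitch battery trips}; {B limit switch trips, Brake caliper is down}; {Right hydraulic pack stuck}.

3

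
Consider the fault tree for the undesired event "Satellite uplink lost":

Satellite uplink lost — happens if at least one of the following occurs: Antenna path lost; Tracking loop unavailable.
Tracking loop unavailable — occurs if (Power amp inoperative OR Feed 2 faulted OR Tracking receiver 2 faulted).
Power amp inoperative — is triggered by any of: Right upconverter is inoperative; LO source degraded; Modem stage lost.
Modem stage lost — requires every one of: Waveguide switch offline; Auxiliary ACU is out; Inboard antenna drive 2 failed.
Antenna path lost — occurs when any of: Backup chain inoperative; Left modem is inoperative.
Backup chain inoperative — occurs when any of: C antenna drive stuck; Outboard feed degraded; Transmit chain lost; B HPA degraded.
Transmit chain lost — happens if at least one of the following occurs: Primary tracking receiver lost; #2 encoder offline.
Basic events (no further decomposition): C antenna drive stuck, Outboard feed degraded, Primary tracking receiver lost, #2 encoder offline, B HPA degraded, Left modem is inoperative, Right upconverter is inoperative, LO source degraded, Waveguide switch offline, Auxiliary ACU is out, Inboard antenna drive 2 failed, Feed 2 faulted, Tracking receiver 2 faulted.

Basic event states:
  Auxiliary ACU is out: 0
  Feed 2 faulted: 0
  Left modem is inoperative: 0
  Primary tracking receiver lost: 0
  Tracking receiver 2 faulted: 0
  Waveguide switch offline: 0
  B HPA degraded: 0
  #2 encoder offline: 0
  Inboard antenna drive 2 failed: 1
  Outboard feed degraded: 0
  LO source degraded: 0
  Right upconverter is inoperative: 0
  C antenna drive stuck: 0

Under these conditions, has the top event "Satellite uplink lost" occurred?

No

Transmit chain lost [OR]: Primary tracking receiver lost=not, #2 encoder offline=not → no input occurs → does not occur.
Backup chain inoperative [OR]: C antenna drive stuck=not, Outboard feed degraded=not, Transmit chain lost=not, B HPA degraded=not → no input occurs → does not occur.
Antenna path lost [OR]: Backup chain inoperative=not, Left modem is inoperative=not → no input occurs → does not occur.
Modem stage lost [AND]: Waveguide switch offline=not, Auxiliary ACU is out=not, Inboard antenna drive 2 failed=occurs → not all inputs occur → does not occur.
Power amp inoperative [OR]: Right upconverter is inoperative=not, LO source degraded=not, Modem stage lost=not → no input occurs → does not occur.
Tracking loop unavailable [OR]: Power amp inoperative=not, Feed 2 faulted=not, Tracking receiver 2 faulted=not → no input occurs → does not occur.
Satellite uplink lost [OR]: Antenna path lost=not, Tracking loop unavailable=not → no input occurs → does not occur.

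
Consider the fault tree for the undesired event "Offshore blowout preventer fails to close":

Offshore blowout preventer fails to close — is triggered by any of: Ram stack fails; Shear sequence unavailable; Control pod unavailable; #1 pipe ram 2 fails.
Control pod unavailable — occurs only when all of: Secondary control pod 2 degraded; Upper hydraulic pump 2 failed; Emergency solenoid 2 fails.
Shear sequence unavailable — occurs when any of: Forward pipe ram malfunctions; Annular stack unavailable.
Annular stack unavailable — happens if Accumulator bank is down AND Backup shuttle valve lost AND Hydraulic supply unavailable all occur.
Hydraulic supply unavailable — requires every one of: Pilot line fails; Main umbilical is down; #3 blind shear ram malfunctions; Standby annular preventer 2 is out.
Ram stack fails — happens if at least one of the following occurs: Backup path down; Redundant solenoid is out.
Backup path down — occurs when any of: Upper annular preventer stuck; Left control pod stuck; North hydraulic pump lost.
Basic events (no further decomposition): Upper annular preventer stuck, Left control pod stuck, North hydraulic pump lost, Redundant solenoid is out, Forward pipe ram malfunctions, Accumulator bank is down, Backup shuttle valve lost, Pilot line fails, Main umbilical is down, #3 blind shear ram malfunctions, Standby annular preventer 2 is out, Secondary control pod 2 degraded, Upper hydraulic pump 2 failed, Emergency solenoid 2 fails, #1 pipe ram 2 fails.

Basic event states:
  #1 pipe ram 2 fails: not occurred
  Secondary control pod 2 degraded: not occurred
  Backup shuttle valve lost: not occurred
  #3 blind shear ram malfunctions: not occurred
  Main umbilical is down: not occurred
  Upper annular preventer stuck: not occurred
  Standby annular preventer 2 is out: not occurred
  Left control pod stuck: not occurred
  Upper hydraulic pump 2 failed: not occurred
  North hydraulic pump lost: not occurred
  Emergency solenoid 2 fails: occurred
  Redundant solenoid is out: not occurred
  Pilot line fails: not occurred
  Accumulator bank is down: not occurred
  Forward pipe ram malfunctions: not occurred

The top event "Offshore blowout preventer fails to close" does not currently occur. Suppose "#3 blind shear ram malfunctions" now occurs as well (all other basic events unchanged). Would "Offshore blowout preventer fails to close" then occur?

Counterfactual: set "#3 blind shear ram malfunctions" to occurred.
Backup path down [OR]: Upper annular preventer stuck=not, Left control pod stuck=not, North hydraulic pump lost=not → no input occurs → does not occur.
Ram stack fails [OR]: Backup path down=not, Redundant solenoid is out=not → no input occurs → does not occur.
Hydraulic supply unavailable [AND]: Pilot line fails=not, Main umbilical is down=not, #3 blind shear ram malfunctions=occurs, Standby annular preventer 2 is out=not → not all inputs occur → does not occur.
Annular stack unavailable [AND]: Accumulator bank is down=not, Backup shuttle valve lost=not, Hydraulic supply unavailable=not → not all inputs occur → does not occur.
Shear sequence unavailable [OR]: Forward pipe ram malfunctions=not, Annular stack unavailable=not → no input occurs → does not occur.
Control pod unavailable [AND]: Secondary control pod 2 degraded=not, Upper hydraulic pump 2 failed=not, Emergency solenoid 2 fails=occurs → not all inputs occur → does not occur.
Offshore blowout preventer fails to close [OR]: Ram stack fails=not, Shear sequence unavailable=not, Control pod unavailable=not, #1 pipe ram 2 fails=not → no input occurs → does not occur.

No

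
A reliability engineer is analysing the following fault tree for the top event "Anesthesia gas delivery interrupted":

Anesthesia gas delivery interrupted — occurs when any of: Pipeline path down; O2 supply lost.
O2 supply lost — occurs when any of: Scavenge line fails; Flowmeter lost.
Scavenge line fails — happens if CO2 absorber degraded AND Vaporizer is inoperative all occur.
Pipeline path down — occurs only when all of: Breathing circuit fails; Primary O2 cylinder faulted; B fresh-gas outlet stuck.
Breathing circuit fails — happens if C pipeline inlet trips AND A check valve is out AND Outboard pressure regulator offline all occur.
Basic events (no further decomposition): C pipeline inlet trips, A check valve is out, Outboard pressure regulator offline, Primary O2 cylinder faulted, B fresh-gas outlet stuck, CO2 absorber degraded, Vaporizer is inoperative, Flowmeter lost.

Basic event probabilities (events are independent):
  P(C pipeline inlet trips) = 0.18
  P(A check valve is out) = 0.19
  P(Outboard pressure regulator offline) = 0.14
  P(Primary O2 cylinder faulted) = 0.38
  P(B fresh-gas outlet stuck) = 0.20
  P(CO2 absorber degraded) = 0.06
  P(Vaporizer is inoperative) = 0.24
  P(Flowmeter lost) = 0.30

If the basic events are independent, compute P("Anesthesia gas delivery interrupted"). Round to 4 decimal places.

P(Breathing circuit fails) [AND] = 0.18 × 0.19 × 0.14 = 0.004788
P(Pipeline path down) [AND] = 0.004788 × 0.38 × 0.20 = 0.000364
P(Scavenge line fails) [AND] = 0.06 × 0.24 = 0.014400
P(O2 supply lost) [OR] = 1 − (1−0.014400) × (1−0.30) = 0.310080
P(Anesthesia gas delivery interrupted) [OR] = 1 − (1−0.000364) × (1−0.310080) = 0.310331
Rounded to 4 decimal places: P(Anesthesia gas delivery interrupted) ≈ 0.3103.

0.3103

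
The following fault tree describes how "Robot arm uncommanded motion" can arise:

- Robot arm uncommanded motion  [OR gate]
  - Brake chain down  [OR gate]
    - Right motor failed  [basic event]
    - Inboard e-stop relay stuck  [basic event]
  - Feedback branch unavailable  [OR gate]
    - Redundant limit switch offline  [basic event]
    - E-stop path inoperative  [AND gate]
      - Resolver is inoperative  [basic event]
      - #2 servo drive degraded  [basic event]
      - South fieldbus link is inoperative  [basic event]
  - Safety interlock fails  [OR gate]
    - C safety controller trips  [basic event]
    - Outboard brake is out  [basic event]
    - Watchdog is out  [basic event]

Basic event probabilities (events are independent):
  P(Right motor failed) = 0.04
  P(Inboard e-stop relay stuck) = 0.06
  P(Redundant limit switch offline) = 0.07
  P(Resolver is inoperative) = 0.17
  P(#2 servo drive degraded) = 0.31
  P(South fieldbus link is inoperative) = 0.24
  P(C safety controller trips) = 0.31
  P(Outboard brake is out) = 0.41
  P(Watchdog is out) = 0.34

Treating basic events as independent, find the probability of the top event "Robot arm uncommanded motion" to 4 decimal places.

P(Brake chain down) [OR] = 1 − (1−0.04) × (1−0.06) = 0.097600
P(E-stop path inoperative) [AND] = 0.17 × 0.31 × 0.24 = 0.012648
P(Feedback branch unavailable) [OR] = 1 − (1−0.07) × (1−0.012648) = 0.081763
P(Safety interlock fails) [OR] = 1 − (1−0.31) × (1−0.41) × (1−0.34) = 0.731314
P(Robot arm uncommanded motion) [OR] = 1 − (1−0.097600) × (1−0.081763) × (1−0.731314) = 0.777362
Rounded to 4 decimal places: P(Robot arm uncommanded motion) ≈ 0.7774.

0.7774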